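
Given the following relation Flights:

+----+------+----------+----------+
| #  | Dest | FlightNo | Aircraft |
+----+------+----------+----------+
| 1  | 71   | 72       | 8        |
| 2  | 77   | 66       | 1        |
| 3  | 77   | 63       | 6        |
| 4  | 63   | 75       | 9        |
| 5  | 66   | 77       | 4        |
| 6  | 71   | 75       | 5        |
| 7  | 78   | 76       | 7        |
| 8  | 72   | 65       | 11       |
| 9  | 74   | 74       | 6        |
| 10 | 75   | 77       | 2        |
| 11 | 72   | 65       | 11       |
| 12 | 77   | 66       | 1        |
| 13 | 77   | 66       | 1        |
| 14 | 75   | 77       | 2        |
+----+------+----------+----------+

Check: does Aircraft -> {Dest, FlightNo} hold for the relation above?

Aircraft=8: row 1 → {Dest,FlightNo} = (71, 72) ✓
Aircraft=1: rows 2, 12, 13 → {Dest,FlightNo} = (77, 66), (77, 66), (77, 66) ✓
Aircraft=6: rows 3, 9 → {Dest,FlightNo} takes values {(77, 63), (74, 74)} — violation
Aircraft=9: row 4 → {Dest,FlightNo} = (63, 75) ✓
Aircraft=4: row 5 → {Dest,FlightNo} = (66, 77) ✓
Aircraft=5: row 6 → {Dest,FlightNo} = (71, 75) ✓
Aircraft=7: row 7 → {Dest,FlightNo} = (78, 76) ✓
Aircraft=11: rows 8, 11 → {Dest,FlightNo} = (72, 65), (72, 65) ✓
Aircraft=2: rows 10, 14 → {Dest,FlightNo} = (75, 77), (75, 77) ✓
Two rows agree on Aircraft but differ on {Dest, FlightNo}, so Aircraft -> {Dest, FlightNo} does not hold.

No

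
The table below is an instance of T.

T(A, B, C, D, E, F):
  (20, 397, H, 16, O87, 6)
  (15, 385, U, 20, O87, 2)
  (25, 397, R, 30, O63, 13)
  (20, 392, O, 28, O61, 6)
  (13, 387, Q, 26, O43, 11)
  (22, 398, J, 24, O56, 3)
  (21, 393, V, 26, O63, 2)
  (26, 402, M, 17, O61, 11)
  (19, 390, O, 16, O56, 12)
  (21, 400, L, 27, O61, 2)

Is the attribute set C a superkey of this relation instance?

No

Two distinct rows share C=O, so C does not determine every attribute — not a superkey.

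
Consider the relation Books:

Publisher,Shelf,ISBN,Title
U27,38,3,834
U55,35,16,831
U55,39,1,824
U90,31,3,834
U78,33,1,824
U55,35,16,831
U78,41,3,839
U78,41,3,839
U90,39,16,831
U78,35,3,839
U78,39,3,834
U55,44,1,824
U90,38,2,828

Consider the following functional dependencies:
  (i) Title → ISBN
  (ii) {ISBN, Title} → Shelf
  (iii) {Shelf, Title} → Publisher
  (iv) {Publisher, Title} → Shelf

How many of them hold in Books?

2

(i) Title → ISBN: every LHS value maps to a single RHS value — holds.
(ii) {ISBN, Title} → Shelf: (ISBN=3, Title=834): 3 rows → Shelf takes values {38, 31, 39} — violation; (ISBN=16, Title=831): 3 rows → Shelf takes values {35, 39} — violation; (ISBN=1, Title=824): 3 rows → Shelf takes values {39, 33, 44} — violation; (ISBN=3, Title=839): 3 rows → Shelf takes values {41, 35} — violation — fails.
(iii) {Shelf, Title} → Publisher: every LHS value maps to a single RHS value — holds.
(iv) {Publisher, Title} → Shelf: (Publisher=U55, Title=824): 2 rows → Shelf takes values {39, 44} — violation; (Publisher=U78, Title=839): 3 rows → Shelf takes values {41, 35} — violation — fails.
2 of the 4 dependencies hold.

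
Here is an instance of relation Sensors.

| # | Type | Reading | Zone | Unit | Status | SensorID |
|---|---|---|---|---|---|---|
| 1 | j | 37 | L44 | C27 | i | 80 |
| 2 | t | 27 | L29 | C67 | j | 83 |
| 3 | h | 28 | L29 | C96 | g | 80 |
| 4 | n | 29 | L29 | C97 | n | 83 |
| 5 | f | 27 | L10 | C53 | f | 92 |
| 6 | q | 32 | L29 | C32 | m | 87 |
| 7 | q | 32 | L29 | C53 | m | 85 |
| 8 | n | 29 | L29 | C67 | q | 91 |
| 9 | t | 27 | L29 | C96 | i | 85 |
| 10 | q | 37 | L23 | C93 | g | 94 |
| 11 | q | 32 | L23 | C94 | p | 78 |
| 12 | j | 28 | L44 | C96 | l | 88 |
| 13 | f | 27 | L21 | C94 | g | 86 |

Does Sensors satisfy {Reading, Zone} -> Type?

Yes

(Reading=37, Zone=L44): row 1 → Type = j ✓
(Reading=27, Zone=L29): rows 2, 9 → Type = t, t ✓
(Reading=28, Zone=L29): row 3 → Type = h ✓
(Reading=29, Zone=L29): rows 4, 8 → Type = n, n ✓
(Reading=27, Zone=L10): row 5 → Type = f ✓
(Reading=32, Zone=L29): rows 6, 7 → Type = q, q ✓
(Reading=37, Zone=L23): row 10 → Type = q ✓
(Reading=32, Zone=L23): row 11 → Type = q ✓
(Reading=28, Zone=L44): row 12 → Type = j ✓
(Reading=27, Zone=L21): row 13 → Type = f ✓
Every {Reading, Zone} value is associated with a single Type value, so {Reading, Zone} -> Type holds.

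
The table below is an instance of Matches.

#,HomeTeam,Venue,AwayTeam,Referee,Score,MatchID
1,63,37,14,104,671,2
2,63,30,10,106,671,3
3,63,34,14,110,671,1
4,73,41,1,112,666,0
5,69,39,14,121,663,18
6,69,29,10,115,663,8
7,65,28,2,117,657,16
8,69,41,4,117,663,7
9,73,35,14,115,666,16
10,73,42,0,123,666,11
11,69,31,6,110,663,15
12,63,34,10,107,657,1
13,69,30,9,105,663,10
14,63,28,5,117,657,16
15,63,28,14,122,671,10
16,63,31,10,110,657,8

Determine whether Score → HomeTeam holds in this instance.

Score=671: rows 1, 2, 3, 15 → HomeTeam = 63, 63, 63, 63 ✓
Score=666: rows 4, 9, 10 → HomeTeam = 73, 73, 73 ✓
Score=663: rows 5, 6, 8, 11, 13 → HomeTeam = 69, 69, 69, 69, 69 ✓
Score=657: rows 7, 12, 14, 16 → HomeTeam takes values {65, 63} — violation
Two rows agree on Score but differ on HomeTeam, so Score → HomeTeam does not hold.

No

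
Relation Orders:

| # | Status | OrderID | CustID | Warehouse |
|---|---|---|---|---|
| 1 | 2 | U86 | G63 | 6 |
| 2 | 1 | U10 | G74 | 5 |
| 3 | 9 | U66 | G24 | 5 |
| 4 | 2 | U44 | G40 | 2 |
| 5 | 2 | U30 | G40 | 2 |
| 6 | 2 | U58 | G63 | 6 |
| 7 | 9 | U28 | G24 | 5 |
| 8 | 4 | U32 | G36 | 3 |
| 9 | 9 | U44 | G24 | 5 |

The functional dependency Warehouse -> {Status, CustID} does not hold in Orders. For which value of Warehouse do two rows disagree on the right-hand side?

5

Warehouse=6: rows 1, 6 → {Status,CustID} = (2, G63), (2, G63) ✓
Warehouse=5: rows 2, 3, 7, 9 → {Status,CustID} takes values {(1, G74), (9, G24)} — violation
Warehouse=2: rows 4, 5 → {Status,CustID} = (2, G40), (2, G40) ✓
Warehouse=3: row 8 → {Status,CustID} = (4, G36) ✓
The only Warehouse value with inconsistent RHS is Warehouse=5.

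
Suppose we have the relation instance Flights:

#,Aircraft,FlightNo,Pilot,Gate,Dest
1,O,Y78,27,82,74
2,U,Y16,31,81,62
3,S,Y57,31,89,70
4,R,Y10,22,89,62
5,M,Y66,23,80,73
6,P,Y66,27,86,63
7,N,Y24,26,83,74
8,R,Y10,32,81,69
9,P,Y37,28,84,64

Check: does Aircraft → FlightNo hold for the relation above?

Aircraft=O: row 1 → FlightNo = Y78 ✓
Aircraft=U: row 2 → FlightNo = Y16 ✓
Aircraft=S: row 3 → FlightNo = Y57 ✓
Aircraft=R: rows 4, 8 → FlightNo = Y10, Y10 ✓
Aircraft=M: row 5 → FlightNo = Y66 ✓
Aircraft=P: rows 6, 9 → FlightNo takes values {Y66, Y37} — violation
Aircraft=N: row 7 → FlightNo = Y24 ✓
Two rows agree on Aircraft but differ on FlightNo, so Aircraft → FlightNo does not hold.

No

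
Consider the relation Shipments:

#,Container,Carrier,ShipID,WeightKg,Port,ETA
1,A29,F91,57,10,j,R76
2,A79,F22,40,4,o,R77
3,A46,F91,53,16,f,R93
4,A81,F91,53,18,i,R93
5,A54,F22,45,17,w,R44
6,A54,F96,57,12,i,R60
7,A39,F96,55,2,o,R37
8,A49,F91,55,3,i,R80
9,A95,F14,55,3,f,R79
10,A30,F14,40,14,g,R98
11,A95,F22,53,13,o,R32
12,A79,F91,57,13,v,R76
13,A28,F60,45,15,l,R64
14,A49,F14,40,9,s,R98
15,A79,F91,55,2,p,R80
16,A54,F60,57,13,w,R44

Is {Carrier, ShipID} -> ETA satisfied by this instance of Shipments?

Yes

(Carrier=F91, ShipID=57): rows 1, 12 → ETA = R76, R76 ✓
(Carrier=F22, ShipID=40): row 2 → ETA = R77 ✓
(Carrier=F91, ShipID=53): rows 3, 4 → ETA = R93, R93 ✓
(Carrier=F22, ShipID=45): row 5 → ETA = R44 ✓
(Carrier=F96, ShipID=57): row 6 → ETA = R60 ✓
(Carrier=F96, ShipID=55): row 7 → ETA = R37 ✓
(Carrier=F91, ShipID=55): rows 8, 15 → ETA = R80, R80 ✓
(Carrier=F14, ShipID=55): row 9 → ETA = R79 ✓
(Carrier=F14, ShipID=40): rows 10, 14 → ETA = R98, R98 ✓
(Carrier=F22, ShipID=53): row 11 → ETA = R32 ✓
(Carrier=F60, ShipID=45): row 13 → ETA = R64 ✓
(Carrier=F60, ShipID=57): row 16 → ETA = R44 ✓
Every {Carrier, ShipID} value is associated with a single ETA value, so {Carrier, ShipID} -> ETA holds.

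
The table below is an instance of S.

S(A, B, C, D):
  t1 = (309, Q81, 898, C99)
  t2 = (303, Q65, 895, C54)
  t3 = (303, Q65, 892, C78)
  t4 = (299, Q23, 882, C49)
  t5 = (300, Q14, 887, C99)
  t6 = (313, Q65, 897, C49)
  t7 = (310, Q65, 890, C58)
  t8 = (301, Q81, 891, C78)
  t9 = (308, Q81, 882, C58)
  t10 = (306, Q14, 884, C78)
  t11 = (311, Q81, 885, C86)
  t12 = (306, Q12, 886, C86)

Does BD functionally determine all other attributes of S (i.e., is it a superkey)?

Yes

All 12 rows have distinct BD values, so BD → (all attributes) holds and BD is a superkey.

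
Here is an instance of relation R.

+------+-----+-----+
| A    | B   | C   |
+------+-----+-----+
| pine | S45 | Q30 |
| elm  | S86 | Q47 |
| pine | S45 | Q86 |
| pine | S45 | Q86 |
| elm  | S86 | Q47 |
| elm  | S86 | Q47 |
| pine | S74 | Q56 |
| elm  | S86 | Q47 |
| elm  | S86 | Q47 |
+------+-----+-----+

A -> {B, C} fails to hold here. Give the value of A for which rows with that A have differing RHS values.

A=pine: 4 rows → {B,C} takes values {(S45, Q30), (S45, Q86), (S74, Q56)} — violation
A=elm: 5 rows → {B,C} = (S86, Q47), (S86, Q47), (S86, Q47), (S86, Q47), (S86, Q47) ✓
The only A value with inconsistent RHS is A=pine.

pine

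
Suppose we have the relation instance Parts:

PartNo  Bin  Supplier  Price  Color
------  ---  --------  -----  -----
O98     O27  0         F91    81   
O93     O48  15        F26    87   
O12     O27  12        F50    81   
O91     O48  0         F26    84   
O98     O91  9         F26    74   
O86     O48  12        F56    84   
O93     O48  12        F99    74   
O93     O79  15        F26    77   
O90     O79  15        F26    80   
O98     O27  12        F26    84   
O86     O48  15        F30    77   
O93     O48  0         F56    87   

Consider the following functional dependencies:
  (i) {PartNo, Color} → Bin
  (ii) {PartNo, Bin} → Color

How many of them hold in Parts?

1

(i) {PartNo, Color} → Bin: every LHS value maps to a single RHS value — holds.
(ii) {PartNo, Bin} → Color: (PartNo=O98, Bin=O27): 2 rows → Color takes values {81, 84} — violation; (PartNo=O93, Bin=O48): 3 rows → Color takes values {87, 74} — violation; (PartNo=O86, Bin=O48): 2 rows → Color takes values {84, 77} — violation — fails.
1 of the 2 dependencies holds.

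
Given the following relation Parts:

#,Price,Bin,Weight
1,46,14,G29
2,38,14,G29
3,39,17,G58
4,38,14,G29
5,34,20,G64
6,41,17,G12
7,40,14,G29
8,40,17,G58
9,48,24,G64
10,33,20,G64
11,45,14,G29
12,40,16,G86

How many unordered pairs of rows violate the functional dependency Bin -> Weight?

2

Bin=14: all 5 rows agree on Weight — 0 pairs.
Bin=17: violating pairs (3,6), (6,8) — 2 pairs.
Bin=20: all 2 rows agree on Weight — 0 pairs.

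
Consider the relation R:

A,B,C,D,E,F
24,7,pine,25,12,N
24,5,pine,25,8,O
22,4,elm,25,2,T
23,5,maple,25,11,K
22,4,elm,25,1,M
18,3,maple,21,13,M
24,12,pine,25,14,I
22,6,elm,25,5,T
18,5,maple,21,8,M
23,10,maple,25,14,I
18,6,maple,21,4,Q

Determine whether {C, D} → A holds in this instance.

Yes

(C=pine, D=25): 3 rows → A = 24, 24, 24 ✓
(C=elm, D=25): 3 rows → A = 22, 22, 22 ✓
(C=maple, D=25): 2 rows → A = 23, 23 ✓
(C=maple, D=21): 3 rows → A = 18, 18, 18 ✓
Every {C, D} value is associated with a single A value, so {C, D} → A holds.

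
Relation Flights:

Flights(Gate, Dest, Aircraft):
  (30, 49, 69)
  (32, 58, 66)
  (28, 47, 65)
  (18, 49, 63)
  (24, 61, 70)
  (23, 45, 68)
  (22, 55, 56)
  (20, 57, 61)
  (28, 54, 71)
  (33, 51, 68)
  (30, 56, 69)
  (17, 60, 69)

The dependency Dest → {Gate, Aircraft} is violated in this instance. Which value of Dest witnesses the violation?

49

Dest=49: 2 rows → {Gate,Aircraft} takes values {(30, 69), (18, 63)} — violation
Dest=58: 1 row → {Gate,Aircraft} = (32, 66) ✓
Dest=47: 1 row → {Gate,Aircraft} = (28, 65) ✓
Dest=61: 1 row → {Gate,Aircraft} = (24, 70) ✓
Dest=45: 1 row → {Gate,Aircraft} = (23, 68) ✓
Dest=55: 1 row → {Gate,Aircraft} = (22, 56) ✓
Dest=57: 1 row → {Gate,Aircraft} = (20, 61) ✓
Dest=54: 1 row → {Gate,Aircraft} = (28, 71) ✓
Dest=51: 1 row → {Gate,Aircraft} = (33, 68) ✓
Dest=56: 1 row → {Gate,Aircraft} = (30, 69) ✓
Dest=60: 1 row → {Gate,Aircraft} = (17, 69) ✓
The only Dest value with inconsistent RHS is Dest=49.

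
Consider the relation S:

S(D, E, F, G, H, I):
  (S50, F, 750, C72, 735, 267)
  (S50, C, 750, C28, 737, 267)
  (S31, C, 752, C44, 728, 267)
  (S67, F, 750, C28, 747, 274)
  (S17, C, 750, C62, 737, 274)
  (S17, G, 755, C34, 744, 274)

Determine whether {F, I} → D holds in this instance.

(F=750, I=267): 2 rows → D = S50, S50 ✓
(F=752, I=267): 1 row → D = S31 ✓
(F=750, I=274): 2 rows → D takes values {S67, S17} — violation
(F=755, I=274): 1 row → D = S17 ✓
Two rows agree on {F, I} but differ on D, so {F, I} → D does not hold.

No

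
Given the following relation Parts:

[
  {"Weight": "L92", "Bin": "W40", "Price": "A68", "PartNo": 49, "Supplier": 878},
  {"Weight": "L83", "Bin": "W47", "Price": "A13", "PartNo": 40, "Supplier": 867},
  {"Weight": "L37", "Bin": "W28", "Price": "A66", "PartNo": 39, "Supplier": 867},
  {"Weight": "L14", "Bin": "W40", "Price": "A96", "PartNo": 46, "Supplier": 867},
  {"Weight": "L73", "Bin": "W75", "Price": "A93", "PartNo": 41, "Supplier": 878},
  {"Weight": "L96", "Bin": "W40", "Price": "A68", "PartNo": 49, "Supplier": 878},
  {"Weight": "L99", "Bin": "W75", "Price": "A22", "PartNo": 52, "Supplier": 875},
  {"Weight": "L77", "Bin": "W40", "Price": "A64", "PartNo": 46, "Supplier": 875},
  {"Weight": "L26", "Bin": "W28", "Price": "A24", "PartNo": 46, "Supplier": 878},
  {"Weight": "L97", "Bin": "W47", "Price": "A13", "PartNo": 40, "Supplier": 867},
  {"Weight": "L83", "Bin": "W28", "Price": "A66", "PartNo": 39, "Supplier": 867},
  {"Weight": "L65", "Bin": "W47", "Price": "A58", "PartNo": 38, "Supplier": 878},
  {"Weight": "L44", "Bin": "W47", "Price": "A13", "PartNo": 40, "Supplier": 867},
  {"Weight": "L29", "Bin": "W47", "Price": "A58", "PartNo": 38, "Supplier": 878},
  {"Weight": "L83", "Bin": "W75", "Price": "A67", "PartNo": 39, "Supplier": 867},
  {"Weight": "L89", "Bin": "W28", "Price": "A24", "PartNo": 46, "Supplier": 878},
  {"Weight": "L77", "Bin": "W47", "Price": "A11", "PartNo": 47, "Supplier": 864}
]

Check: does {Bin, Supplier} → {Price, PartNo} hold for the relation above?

(Bin=W40, Supplier=878): 2 rows → {Price,PartNo} = (A68, 49), (A68, 49) ✓
(Bin=W47, Supplier=867): 3 rows → {Price,PartNo} = (A13, 40), (A13, 40), (A13, 40) ✓
(Bin=W28, Supplier=867): 2 rows → {Price,PartNo} = (A66, 39), (A66, 39) ✓
(Bin=W40, Supplier=867): 1 row → {Price,PartNo} = (A96, 46) ✓
(Bin=W75, Supplier=878): 1 row → {Price,PartNo} = (A93, 41) ✓
(Bin=W75, Supplier=875): 1 row → {Price,PartNo} = (A22, 52) ✓
(Bin=W40, Supplier=875): 1 row → {Price,PartNo} = (A64, 46) ✓
(Bin=W28, Supplier=878): 2 rows → {Price,PartNo} = (A24, 46), (A24, 46) ✓
(Bin=W47, Supplier=878): 2 rows → {Price,PartNo} = (A58, 38), (A58, 38) ✓
(Bin=W75, Supplier=867): 1 row → {Price,PartNo} = (A67, 39) ✓
(Bin=W47, Supplier=864): 1 row → {Price,PartNo} = (A11, 47) ✓
Every {Bin, Supplier} value is associated with a single {Price, PartNo} value, so {Bin, Supplier} → {Price, PartNo} holds.

Yes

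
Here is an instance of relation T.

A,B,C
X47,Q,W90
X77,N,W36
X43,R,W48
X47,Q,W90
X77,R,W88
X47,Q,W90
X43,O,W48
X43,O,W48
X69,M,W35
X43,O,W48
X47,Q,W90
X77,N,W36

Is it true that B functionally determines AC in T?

B=Q: 4 rows → {A,C} = (X47, W90), (X47, W90), (X47, W90), (X47, W90) ✓
B=N: 2 rows → {A,C} = (X77, W36), (X77, W36) ✓
B=R: 2 rows → {A,C} takes values {(X43, W48), (X77, W88)} — violation
B=O: 3 rows → {A,C} = (X43, W48), (X43, W48), (X43, W48) ✓
B=M: 1 row → {A,C} = (X69, W35) ✓
Two rows agree on B but differ on AC, so B → AC does not hold.

No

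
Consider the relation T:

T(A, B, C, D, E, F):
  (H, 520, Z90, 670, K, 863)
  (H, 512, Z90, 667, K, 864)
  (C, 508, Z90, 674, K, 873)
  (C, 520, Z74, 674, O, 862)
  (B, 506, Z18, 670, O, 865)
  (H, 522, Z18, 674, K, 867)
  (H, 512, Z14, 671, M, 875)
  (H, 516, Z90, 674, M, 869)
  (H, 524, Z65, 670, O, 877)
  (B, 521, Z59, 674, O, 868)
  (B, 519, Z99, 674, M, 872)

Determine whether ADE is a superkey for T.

Yes

All 11 rows have distinct ADE values, so ADE → (all attributes) holds and ADE is a superkey.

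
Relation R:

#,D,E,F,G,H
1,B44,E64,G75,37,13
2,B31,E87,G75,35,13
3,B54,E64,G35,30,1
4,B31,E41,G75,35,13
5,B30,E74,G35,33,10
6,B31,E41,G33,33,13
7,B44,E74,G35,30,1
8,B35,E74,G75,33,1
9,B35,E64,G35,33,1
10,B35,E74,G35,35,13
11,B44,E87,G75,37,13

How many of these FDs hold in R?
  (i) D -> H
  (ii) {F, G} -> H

(i) D -> H: D=B44: rows 1, 7, 11 → H takes values {13, 1} — violation; D=B35: rows 8, 9, 10 → H takes values {1, 13} — violation — fails.
(ii) {F, G} -> H: (F=G35, G=33): rows 5, 9 → H takes values {10, 1} — violation — fails.
None of the 2 dependencies hold.

0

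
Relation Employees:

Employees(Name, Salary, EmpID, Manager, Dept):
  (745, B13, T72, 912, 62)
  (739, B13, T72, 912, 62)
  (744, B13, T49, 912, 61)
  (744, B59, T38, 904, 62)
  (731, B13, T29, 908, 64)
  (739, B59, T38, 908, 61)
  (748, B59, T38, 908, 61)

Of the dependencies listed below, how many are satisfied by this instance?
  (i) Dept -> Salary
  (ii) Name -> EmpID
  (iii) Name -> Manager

(i) Dept -> Salary: Dept=62: 3 rows → Salary takes values {B13, B59} — violation; Dept=61: 3 rows → Salary takes values {B13, B59} — violation — fails.
(ii) Name -> EmpID: Name=739: 2 rows → EmpID takes values {T72, T38} — violation; Name=744: 2 rows → EmpID takes values {T49, T38} — violation — fails.
(iii) Name -> Manager: Name=739: 2 rows → Manager takes values {912, 908} — violation; Name=744: 2 rows → Manager takes values {912, 904} — violation — fails.
None of the 3 dependencies hold.

0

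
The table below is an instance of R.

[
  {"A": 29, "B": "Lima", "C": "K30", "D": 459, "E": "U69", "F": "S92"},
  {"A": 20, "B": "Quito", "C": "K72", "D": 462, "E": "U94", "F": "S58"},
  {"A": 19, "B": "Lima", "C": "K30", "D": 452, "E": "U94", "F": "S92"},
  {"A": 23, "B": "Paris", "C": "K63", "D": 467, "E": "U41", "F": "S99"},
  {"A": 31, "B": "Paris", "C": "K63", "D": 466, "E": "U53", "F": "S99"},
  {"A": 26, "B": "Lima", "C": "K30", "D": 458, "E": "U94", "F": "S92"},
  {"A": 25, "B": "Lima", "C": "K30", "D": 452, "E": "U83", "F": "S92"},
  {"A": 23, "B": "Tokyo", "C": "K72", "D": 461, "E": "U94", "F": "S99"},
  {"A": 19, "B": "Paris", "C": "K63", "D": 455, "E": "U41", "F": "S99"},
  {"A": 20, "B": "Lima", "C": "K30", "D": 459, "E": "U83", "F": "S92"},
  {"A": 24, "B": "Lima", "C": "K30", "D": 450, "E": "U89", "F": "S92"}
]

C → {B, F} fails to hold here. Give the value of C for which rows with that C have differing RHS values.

K72

C=K30: 6 rows → {B,F} = (Lima, S92), (Lima, S92), (Lima, S92), (Lima, S92), (Lima, S92), (Lima, S92) ✓
C=K72: 2 rows → {B,F} takes values {(Quito, S58), (Tokyo, S99)} — violation
C=K63: 3 rows → {B,F} = (Paris, S99), (Paris, S99), (Paris, S99) ✓
The only C value with inconsistent RHS is C=K72.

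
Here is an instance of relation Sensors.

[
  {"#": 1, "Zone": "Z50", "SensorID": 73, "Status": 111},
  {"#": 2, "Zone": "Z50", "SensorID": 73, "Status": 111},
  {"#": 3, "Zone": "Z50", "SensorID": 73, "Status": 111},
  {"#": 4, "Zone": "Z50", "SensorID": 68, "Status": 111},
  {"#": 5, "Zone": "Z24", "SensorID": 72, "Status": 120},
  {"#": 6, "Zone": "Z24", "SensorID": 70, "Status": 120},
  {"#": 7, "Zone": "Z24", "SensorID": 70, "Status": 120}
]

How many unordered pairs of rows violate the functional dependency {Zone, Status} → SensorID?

5

(Zone=Z50, Status=111): violating pairs (1,4), (2,4), (3,4) — 3 pairs.
(Zone=Z24, Status=120): violating pairs (5,6), (5,7) — 2 pairs.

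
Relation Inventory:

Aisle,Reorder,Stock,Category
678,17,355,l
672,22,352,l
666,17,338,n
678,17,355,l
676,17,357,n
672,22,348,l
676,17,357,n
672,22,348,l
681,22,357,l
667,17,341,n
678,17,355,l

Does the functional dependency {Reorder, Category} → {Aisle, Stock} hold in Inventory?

No

(Reorder=17, Category=l): 3 rows → {Aisle,Stock} = (678, 355), (678, 355), (678, 355) ✓
(Reorder=22, Category=l): 4 rows → {Aisle,Stock} takes values {(672, 352), (672, 348), (681, 357)} — violation
(Reorder=17, Category=n): 4 rows → {Aisle,Stock} takes values {(666, 338), (676, 357), (667, 341)} — violation
Two rows agree on {Reorder, Category} but differ on {Aisle, Stock}, so {Reorder, Category} → {Aisle, Stock} does not hold.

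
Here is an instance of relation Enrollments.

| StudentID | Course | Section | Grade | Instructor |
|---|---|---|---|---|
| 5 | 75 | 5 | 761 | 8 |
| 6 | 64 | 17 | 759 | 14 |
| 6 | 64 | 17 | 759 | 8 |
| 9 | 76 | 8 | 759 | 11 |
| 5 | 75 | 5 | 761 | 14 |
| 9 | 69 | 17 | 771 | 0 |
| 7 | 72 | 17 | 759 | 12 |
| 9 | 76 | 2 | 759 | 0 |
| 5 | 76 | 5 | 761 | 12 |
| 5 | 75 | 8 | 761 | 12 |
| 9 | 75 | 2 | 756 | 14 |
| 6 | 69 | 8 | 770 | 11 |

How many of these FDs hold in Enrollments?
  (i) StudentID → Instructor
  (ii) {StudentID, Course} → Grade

(i) StudentID → Instructor: StudentID=5: 4 rows → Instructor takes values {8, 14, 12} — violation; StudentID=6: 3 rows → Instructor takes values {14, 8, 11} — violation; StudentID=9: 4 rows → Instructor takes values {11, 0, 14} — violation — fails.
(ii) {StudentID, Course} → Grade: every LHS value maps to a single RHS value — holds.
1 of the 2 dependencies holds.

1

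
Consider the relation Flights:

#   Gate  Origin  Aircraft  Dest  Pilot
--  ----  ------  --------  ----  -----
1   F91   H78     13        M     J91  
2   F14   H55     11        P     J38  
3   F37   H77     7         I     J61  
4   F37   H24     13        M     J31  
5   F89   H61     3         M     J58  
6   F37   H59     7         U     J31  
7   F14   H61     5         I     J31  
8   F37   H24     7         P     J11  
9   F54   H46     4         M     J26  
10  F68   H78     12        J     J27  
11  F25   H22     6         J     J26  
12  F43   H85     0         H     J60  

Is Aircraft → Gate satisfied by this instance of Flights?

Aircraft=13: rows 1, 4 → Gate takes values {F91, F37} — violation
Aircraft=11: row 2 → Gate = F14 ✓
Aircraft=7: rows 3, 6, 8 → Gate = F37, F37, F37 ✓
Aircraft=3: row 5 → Gate = F89 ✓
Aircraft=5: row 7 → Gate = F14 ✓
Aircraft=4: row 9 → Gate = F54 ✓
Aircraft=12: row 10 → Gate = F68 ✓
Aircraft=6: row 11 → Gate = F25 ✓
Aircraft=0: row 12 → Gate = F43 ✓
Two rows agree on Aircraft but differ on Gate, so Aircraft → Gate does not hold.

No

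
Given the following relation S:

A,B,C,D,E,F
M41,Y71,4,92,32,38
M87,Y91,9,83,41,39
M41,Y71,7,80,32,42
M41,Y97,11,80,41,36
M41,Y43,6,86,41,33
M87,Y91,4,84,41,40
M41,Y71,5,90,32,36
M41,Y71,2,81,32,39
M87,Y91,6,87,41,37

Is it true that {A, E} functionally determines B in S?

(A=M41, E=32): 4 rows → B = Y71, Y71, Y71, Y71 ✓
(A=M87, E=41): 3 rows → B = Y91, Y91, Y91 ✓
(A=M41, E=41): 2 rows → B takes values {Y97, Y43} — violation
Two rows agree on {A, E} but differ on B, so {A, E} → B does not hold.

No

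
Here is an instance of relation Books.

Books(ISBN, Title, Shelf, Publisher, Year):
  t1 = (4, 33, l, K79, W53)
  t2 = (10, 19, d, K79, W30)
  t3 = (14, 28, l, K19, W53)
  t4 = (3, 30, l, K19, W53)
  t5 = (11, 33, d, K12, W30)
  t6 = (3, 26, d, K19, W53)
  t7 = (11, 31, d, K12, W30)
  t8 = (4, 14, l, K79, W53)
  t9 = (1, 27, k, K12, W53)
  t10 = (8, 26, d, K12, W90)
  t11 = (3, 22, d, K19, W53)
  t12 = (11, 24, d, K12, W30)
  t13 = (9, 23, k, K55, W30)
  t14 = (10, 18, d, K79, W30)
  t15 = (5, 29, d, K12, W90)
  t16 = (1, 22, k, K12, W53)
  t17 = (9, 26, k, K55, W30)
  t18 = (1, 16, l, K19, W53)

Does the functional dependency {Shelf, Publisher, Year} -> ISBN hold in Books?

(Shelf=l, Publisher=K79, Year=W53): rows 1, 8 → ISBN = 4, 4 ✓
(Shelf=d, Publisher=K79, Year=W30): rows 2, 14 → ISBN = 10, 10 ✓
(Shelf=l, Publisher=K19, Year=W53): rows 3, 4, 18 → ISBN takes values {14, 3, 1} — violation
(Shelf=d, Publisher=K12, Year=W30): rows 5, 7, 12 → ISBN = 11, 11, 11 ✓
(Shelf=d, Publisher=K19, Year=W53): rows 6, 11 → ISBN = 3, 3 ✓
(Shelf=k, Publisher=K12, Year=W53): rows 9, 16 → ISBN = 1, 1 ✓
(Shelf=d, Publisher=K12, Year=W90): rows 10, 15 → ISBN takes values {8, 5} — violation
(Shelf=k, Publisher=K55, Year=W30): rows 13, 17 → ISBN = 9, 9 ✓
Two rows agree on {Shelf, Publisher, Year} but differ on ISBN, so {Shelf, Publisher, Year} -> ISBN does not hold.

No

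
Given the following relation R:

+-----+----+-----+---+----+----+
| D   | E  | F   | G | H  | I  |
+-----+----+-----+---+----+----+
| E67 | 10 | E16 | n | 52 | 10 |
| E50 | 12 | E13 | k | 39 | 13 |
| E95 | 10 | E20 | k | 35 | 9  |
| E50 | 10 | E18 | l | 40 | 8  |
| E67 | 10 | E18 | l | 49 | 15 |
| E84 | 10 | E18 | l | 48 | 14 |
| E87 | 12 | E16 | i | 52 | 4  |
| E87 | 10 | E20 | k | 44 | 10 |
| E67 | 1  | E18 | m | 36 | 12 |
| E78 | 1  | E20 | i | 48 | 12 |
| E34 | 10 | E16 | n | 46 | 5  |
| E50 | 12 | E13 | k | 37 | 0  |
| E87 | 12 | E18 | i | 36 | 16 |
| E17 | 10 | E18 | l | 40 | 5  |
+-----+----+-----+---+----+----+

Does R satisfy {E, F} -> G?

(E=10, F=E16): 2 rows → G = n, n ✓
(E=12, F=E13): 2 rows → G = k, k ✓
(E=10, F=E20): 2 rows → G = k, k ✓
(E=10, F=E18): 4 rows → G = l, l, l, l ✓
(E=12, F=E16): 1 row → G = i ✓
(E=1, F=E18): 1 row → G = m ✓
(E=1, F=E20): 1 row → G = i ✓
(E=12, F=E18): 1 row → G = i ✓
Every {E, F} value is associated with a single G value, so {E, F} -> G holds.

Yes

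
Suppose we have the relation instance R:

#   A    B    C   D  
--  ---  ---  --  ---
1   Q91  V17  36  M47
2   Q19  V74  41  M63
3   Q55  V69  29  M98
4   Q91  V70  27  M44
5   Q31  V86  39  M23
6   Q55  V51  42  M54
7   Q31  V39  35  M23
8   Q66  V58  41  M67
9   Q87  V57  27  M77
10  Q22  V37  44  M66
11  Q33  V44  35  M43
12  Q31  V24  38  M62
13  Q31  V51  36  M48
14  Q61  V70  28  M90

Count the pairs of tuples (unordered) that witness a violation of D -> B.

1

D=M23: violating pairs (5,7) — 1 pair.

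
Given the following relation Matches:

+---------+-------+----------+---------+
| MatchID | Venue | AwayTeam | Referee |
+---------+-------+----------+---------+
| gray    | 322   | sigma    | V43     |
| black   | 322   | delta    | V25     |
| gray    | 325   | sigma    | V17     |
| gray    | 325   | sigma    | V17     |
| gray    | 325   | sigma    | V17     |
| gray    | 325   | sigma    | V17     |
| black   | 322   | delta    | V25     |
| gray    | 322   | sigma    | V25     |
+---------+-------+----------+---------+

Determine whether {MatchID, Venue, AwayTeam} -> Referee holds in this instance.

(MatchID=gray, Venue=322, AwayTeam=sigma): 2 rows → Referee takes values {V43, V25} — violation
(MatchID=black, Venue=322, AwayTeam=delta): 2 rows → Referee = V25, V25 ✓
(MatchID=gray, Venue=325, AwayTeam=sigma): 4 rows → Referee = V17, V17, V17, V17 ✓
Two rows agree on {MatchID, Venue, AwayTeam} but differ on Referee, so {MatchID, Venue, AwayTeam} -> Referee does not hold.

No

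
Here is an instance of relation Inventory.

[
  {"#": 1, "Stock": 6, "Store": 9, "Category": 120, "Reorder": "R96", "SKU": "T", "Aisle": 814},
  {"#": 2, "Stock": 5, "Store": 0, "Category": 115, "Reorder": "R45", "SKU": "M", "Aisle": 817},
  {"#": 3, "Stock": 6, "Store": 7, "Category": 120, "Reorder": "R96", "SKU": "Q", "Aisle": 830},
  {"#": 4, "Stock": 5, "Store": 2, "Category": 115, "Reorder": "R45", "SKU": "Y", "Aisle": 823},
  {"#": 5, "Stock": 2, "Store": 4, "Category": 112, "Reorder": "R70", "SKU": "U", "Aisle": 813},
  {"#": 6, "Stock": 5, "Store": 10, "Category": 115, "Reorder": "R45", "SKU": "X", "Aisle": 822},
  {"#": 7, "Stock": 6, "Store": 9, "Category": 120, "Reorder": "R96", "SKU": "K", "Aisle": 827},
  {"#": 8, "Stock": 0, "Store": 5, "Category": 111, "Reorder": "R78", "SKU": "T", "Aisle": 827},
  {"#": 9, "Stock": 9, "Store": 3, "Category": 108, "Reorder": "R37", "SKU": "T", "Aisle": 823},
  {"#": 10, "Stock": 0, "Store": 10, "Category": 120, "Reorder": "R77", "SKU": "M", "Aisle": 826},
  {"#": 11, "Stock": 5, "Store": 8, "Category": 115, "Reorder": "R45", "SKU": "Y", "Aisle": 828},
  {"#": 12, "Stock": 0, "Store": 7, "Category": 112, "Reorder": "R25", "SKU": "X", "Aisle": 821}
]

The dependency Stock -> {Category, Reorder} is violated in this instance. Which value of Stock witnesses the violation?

0

Stock=6: rows 1, 3, 7 → {Category,Reorder} = (120, R96), (120, R96), (120, R96) ✓
Stock=5: rows 2, 4, 6, 11 → {Category,Reorder} = (115, R45), (115, R45), (115, R45), (115, R45) ✓
Stock=2: row 5 → {Category,Reorder} = (112, R70) ✓
Stock=0: rows 8, 10, 12 → {Category,Reorder} takes values {(111, R78), (120, R77), (112, R25)} — violation
Stock=9: row 9 → {Category,Reorder} = (108, R37) ✓
The only Stock value with inconsistent RHS is Stock=0.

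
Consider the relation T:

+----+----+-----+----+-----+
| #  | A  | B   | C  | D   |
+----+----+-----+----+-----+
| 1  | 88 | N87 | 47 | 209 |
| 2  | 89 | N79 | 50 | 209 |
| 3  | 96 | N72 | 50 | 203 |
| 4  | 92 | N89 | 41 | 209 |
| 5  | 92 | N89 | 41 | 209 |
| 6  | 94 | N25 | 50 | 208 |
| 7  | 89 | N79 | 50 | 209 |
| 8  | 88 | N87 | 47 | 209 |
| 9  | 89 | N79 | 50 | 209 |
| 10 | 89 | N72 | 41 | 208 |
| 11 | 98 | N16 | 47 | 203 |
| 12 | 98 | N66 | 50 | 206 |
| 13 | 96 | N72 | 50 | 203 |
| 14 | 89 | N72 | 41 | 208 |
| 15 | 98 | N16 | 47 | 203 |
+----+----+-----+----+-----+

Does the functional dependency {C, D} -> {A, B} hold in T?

(C=47, D=209): rows 1, 8 → {A,B} = (88, N87), (88, N87) ✓
(C=50, D=209): rows 2, 7, 9 → {A,B} = (89, N79), (89, N79), (89, N79) ✓
(C=50, D=203): rows 3, 13 → {A,B} = (96, N72), (96, N72) ✓
(C=41, D=209): rows 4, 5 → {A,B} = (92, N89), (92, N89) ✓
(C=50, D=208): row 6 → {A,B} = (94, N25) ✓
(C=41, D=208): rows 10, 14 → {A,B} = (89, N72), (89, N72) ✓
(C=47, D=203): rows 11, 15 → {A,B} = (98, N16), (98, N16) ✓
(C=50, D=206): row 12 → {A,B} = (98, N66) ✓
Every {C, D} value is associated with a single {A, B} value, so {C, D} -> {A, B} holds.

Yes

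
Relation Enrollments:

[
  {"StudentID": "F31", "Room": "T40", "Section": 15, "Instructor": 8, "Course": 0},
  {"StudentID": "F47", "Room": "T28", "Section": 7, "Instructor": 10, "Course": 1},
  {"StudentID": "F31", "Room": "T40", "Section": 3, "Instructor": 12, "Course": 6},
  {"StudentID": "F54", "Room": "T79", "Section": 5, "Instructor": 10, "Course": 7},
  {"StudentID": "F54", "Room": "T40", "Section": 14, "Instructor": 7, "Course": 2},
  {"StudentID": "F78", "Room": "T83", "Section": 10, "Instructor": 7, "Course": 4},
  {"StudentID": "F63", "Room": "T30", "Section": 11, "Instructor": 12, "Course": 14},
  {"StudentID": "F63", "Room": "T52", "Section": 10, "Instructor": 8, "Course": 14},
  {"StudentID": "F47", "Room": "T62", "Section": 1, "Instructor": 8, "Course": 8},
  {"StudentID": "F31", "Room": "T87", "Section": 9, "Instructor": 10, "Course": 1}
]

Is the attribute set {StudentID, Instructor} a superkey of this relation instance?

All 10 rows have distinct {StudentID, Instructor} values, so {StudentID, Instructor} → (all attributes) holds and {StudentID, Instructor} is a superkey.

Yes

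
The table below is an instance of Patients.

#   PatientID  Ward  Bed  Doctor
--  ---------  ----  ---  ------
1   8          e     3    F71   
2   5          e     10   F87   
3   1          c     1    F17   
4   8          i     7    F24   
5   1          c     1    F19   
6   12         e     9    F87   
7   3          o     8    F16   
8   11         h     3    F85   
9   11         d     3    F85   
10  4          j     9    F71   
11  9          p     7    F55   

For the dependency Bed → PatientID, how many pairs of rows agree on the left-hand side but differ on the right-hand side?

Bed=3: violating pairs (1,8), (1,9) — 2 pairs.
Bed=1: all 2 rows agree on PatientID — 0 pairs.
Bed=7: violating pairs (4,11) — 1 pair.
Bed=9: violating pairs (6,10) — 1 pair.

4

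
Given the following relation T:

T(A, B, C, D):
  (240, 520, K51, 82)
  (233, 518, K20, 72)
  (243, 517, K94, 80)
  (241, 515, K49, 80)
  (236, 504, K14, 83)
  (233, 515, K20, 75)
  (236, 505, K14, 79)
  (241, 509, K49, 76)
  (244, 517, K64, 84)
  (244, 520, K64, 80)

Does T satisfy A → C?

Yes

A=240: 1 row → C = K51 ✓
A=233: 2 rows → C = K20, K20 ✓
A=243: 1 row → C = K94 ✓
A=241: 2 rows → C = K49, K49 ✓
A=236: 2 rows → C = K14, K14 ✓
A=244: 2 rows → C = K64, K64 ✓
Every A value is associated with a single C value, so A → C holds.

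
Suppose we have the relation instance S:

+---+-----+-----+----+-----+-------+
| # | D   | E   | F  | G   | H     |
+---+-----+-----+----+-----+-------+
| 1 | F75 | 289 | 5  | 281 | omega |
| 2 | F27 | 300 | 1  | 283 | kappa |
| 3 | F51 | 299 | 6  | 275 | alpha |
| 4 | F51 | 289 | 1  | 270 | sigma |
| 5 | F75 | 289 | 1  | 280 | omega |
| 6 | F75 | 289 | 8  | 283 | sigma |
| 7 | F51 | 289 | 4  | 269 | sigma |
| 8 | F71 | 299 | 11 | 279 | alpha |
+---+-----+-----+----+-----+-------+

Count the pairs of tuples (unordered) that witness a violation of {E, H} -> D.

3

(E=289, H=omega): all 2 rows agree on D — 0 pairs.
(E=299, H=alpha): violating pairs (3,8) — 1 pair.
(E=289, H=sigma): violating pairs (4,6), (6,7) — 2 pairs.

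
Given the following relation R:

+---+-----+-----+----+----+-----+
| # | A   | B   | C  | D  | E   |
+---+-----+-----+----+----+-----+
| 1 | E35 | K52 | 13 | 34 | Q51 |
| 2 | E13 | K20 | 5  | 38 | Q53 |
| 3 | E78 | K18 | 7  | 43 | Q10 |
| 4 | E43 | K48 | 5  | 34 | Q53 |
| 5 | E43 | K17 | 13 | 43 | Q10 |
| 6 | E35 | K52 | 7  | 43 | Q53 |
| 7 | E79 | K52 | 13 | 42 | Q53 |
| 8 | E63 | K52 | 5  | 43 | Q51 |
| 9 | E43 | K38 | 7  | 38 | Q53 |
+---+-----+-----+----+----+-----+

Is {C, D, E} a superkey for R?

Yes

All 9 rows have distinct {C, D, E} values, so {C, D, E} → (all attributes) holds and {C, D, E} is a superkey.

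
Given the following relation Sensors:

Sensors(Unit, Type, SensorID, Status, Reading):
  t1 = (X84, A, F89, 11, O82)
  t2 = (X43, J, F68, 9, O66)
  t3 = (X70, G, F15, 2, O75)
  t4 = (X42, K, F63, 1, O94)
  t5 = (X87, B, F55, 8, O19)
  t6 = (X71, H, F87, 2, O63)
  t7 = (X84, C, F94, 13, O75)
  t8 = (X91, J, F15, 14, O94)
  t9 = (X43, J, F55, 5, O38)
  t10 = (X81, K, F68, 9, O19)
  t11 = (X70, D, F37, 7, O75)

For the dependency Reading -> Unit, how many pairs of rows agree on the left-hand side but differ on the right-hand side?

Reading=O75: violating pairs (3,7), (7,11) — 2 pairs.
Reading=O94: violating pairs (4,8) — 1 pair.
Reading=O19: violating pairs (5,10) — 1 pair.

4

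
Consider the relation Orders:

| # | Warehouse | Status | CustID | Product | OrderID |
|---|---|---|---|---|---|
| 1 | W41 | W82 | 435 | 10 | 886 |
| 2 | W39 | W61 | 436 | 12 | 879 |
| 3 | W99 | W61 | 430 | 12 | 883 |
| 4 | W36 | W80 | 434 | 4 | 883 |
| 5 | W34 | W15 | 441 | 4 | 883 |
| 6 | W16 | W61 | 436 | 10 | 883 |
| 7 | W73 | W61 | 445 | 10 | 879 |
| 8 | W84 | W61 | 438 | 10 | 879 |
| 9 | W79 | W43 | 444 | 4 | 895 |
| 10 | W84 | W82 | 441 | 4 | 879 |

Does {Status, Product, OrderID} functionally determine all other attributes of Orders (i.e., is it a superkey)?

Rows 7 and 8 have the same {Status, Product, OrderID} value (Status=W61, Product=10, OrderID=879) but are distinct tuples, so {Status, Product, OrderID} does not determine every attribute — not a superkey.

No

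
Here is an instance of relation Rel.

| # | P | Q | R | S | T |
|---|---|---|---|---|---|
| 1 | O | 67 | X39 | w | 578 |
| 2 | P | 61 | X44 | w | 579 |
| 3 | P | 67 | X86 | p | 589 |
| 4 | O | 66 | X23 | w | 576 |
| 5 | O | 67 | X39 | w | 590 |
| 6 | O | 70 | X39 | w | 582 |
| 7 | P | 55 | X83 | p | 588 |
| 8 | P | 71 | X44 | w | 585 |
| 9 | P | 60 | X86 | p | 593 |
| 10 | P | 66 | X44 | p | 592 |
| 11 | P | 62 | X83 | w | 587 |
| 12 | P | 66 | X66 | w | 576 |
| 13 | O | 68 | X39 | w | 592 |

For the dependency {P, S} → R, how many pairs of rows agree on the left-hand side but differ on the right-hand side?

14

(P=O, S=w): violating pairs (1,4), (4,5), (4,6), (4,13) — 4 pairs.
(P=P, S=w): violating pairs (2,11), (2,12), (8,11), (8,12), (11,12) — 5 pairs.
(P=P, S=p): violating pairs (3,7), (3,10), (7,9), (7,10), (9,10) — 5 pairs.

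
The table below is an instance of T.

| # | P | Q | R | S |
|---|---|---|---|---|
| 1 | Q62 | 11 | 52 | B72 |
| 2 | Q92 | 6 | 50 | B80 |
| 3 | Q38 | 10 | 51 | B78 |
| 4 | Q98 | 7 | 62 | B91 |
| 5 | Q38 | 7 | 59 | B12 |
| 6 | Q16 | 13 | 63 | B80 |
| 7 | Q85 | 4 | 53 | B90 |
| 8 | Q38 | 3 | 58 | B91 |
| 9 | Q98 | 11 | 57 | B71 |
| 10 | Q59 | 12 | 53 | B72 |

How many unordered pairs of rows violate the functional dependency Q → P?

2

Q=11: violating pairs (1,9) — 1 pair.
Q=7: violating pairs (4,5) — 1 pair.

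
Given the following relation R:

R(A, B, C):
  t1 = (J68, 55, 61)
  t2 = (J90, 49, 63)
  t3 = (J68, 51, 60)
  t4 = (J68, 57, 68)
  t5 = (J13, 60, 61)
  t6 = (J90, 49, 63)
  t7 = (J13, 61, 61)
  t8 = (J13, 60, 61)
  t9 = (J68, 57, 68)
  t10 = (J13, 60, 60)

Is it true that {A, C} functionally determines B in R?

(A=J68, C=61): row 1 → B = 55 ✓
(A=J90, C=63): rows 2, 6 → B = 49, 49 ✓
(A=J68, C=60): row 3 → B = 51 ✓
(A=J68, C=68): rows 4, 9 → B = 57, 57 ✓
(A=J13, C=61): rows 5, 7, 8 → B takes values {60, 61} — violation
(A=J13, C=60): row 10 → B = 60 ✓
Two rows agree on {A, C} but differ on B, so {A, C} -> B does not hold.

No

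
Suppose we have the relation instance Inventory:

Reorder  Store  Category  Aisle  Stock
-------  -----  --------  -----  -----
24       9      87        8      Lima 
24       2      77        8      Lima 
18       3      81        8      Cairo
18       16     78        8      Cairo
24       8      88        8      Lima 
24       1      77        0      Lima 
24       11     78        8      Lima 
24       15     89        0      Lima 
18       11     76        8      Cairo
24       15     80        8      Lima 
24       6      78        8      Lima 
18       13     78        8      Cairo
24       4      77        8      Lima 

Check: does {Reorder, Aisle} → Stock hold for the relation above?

Yes

(Reorder=24, Aisle=8): 7 rows → Stock = Lima, Lima, Lima, Lima, Lima, Lima, Lima ✓
(Reorder=18, Aisle=8): 4 rows → Stock = Cairo, Cairo, Cairo, Cairo ✓
(Reorder=24, Aisle=0): 2 rows → Stock = Lima, Lima ✓
Every {Reorder, Aisle} value is associated with a single Stock value, so {Reorder, Aisle} → Stock holds.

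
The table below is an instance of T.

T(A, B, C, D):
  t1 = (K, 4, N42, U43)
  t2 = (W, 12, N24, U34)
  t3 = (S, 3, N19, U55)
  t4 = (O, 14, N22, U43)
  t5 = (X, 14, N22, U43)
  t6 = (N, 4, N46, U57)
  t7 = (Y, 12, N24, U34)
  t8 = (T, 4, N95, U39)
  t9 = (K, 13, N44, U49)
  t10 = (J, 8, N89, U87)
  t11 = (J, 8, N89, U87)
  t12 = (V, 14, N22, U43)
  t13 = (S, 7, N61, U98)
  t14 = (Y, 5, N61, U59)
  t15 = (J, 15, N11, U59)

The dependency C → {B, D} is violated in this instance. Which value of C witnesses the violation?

N61

C=N42: row 1 → {B,D} = (4, U43) ✓
C=N24: rows 2, 7 → {B,D} = (12, U34), (12, U34) ✓
C=N19: row 3 → {B,D} = (3, U55) ✓
C=N22: rows 4, 5, 12 → {B,D} = (14, U43), (14, U43), (14, U43) ✓
C=N46: row 6 → {B,D} = (4, U57) ✓
C=N95: row 8 → {B,D} = (4, U39) ✓
C=N44: row 9 → {B,D} = (13, U49) ✓
C=N89: rows 10, 11 → {B,D} = (8, U87), (8, U87) ✓
C=N61: rows 13, 14 → {B,D} takes values {(7, U98), (5, U59)} — violation
C=N11: row 15 → {B,D} = (15, U59) ✓
The only C value with inconsistent RHS is C=N61.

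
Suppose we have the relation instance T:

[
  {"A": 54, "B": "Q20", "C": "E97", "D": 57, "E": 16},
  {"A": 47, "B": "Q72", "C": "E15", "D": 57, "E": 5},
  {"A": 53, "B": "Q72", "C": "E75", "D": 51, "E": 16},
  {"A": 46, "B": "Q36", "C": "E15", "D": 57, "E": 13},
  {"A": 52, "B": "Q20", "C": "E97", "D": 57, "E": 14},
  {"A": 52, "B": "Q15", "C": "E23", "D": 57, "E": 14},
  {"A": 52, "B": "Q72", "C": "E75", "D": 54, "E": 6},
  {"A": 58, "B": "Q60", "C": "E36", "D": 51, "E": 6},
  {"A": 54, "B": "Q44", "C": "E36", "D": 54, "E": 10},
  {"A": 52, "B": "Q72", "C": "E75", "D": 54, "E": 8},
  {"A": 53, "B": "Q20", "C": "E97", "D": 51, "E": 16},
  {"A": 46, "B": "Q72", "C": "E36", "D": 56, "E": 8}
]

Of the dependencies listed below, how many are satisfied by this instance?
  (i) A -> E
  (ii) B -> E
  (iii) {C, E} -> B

(i) A -> E: A=54: 2 rows → E takes values {16, 10} — violation; A=46: 2 rows → E takes values {13, 8} — violation; A=52: 4 rows → E takes values {14, 6, 8} — violation — fails.
(ii) B -> E: B=Q20: 3 rows → E takes values {16, 14} — violation; B=Q72: 5 rows → E takes values {5, 16, 6, 8} — violation — fails.
(iii) {C, E} -> B: every LHS value maps to a single RHS value — holds.
1 of the 3 dependencies holds.

1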